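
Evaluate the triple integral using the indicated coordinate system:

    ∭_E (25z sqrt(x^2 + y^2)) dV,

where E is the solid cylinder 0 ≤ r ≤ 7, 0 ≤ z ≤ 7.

In cylindrical coordinates, x = r cos(θ), y = r sin(θ), z = z, and dV = r dr dθ dz.

The integrand becomes 25r z, so

    ∭_E (25z sqrt(x^2 + y^2)) dV = ∫_{0}^{2π} ∫_{0}^{7} ∫_{0}^{7} (25r z) · r dz dr dθ.

Inner (z): 1225r^2/2.
Middle (r from 0 to 7): 420175/6.
Outer (θ): 420175π/3.

Therefore the triple integral equals 420175π/3.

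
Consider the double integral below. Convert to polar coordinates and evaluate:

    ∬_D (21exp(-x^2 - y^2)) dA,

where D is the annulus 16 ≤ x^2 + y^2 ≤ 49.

The region D is 4 ≤ r ≤ 7, 0 ≤ θ ≤ 2π in polar coordinates, where x = r cos(θ), y = r sin(θ), and dA = r dr dθ.

Under the substitution, the integrand becomes 21exp(-r^2), so

    ∬_D (21exp(-x^2 - y^2)) dA = ∫_{0}^{2π} ∫_{4}^{7} (21exp(-r^2)) · r dr dθ.

Inner integral (in r): ∫_{4}^{7} (21exp(-r^2)) · r dr = -(21 - 21exp(33))exp(-49)/2.

Outer integral (in θ): ∫_{0}^{2π} (-(21 - 21exp(33))exp(-49)/2) dθ = -21π (1 - exp(33))exp(-49).

Therefore ∬_D (21exp(-x^2 - y^2)) dA = -21π (1 - exp(33))exp(-49).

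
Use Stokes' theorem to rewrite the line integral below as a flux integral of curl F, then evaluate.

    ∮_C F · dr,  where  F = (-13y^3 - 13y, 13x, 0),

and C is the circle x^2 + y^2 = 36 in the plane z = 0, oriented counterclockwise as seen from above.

Let S be the flat disk x^2 + y^2 ≤ 36 in the plane z = 0, with upward unit normal n̂ = ẑ. By Stokes' theorem,

    ∮_C F · dr = ∬_S (∇ × F) · n̂ dS = ∬_D (curl F)_z dA,

where D is the disk x^2 + y^2 ≤ 36.

Compute the curl of F = (-13y^3 - 13y, 13x, 0):
    (∇ × F)_x = ∂F_z/∂y - ∂F_y/∂z = 0,
    (∇ × F)_y = ∂F_x/∂z - ∂F_z/∂x = 0,
    (∇ × F)_z = ∂F_y/∂x - ∂F_x/∂y = 39y^2 + 26.

On z = 0, (curl F)_z = 39y^2 + 26.

Convert to polar (x = r cos θ, y = r sin θ, dA = r dr dθ); the integrand becomes 39r^2sin(θ)^2 + 26, so

    ∬_D (curl F)_z dA = ∫_0^{2π} ∫_0^{6} (39r^2sin(θ)^2 + 26) · r dr dθ.

Inner (r from 0 to 6): 12636sin(θ)^2 + 468.
Outer (θ from 0 to 2π): 13572π.

Therefore ∮_C F · dr = 13572π.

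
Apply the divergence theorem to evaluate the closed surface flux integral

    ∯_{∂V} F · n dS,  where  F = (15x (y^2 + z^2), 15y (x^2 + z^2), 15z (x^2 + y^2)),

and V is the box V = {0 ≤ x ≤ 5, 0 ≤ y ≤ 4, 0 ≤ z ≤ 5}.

By the divergence theorem,

    ∯_{∂V} F · n dS = ∭_V (∇ · F) dV.

Compute the divergence:
    ∇ · F = ∂F_x/∂x + ∂F_y/∂y + ∂F_z/∂z = 15y^2 + 15z^2 + 15x^2 + 15z^2 + 15x^2 + 15y^2 = 30x^2 + 30y^2 + 30z^2.

V is a rectangular box, so dV = dx dy dz with 0 ≤ x ≤ 5, 0 ≤ y ≤ 4, 0 ≤ z ≤ 5.

Integrate (30x^2 + 30y^2 + 30z^2) over V as an iterated integral:

    ∭_V (∇·F) dV = ∫_0^{5} ∫_0^{4} ∫_0^{5} (30x^2 + 30y^2 + 30z^2) dz dy dx.

Inner (z from 0 to 5): 150x^2 + 150y^2 + 1250.
Middle (y from 0 to 4): 600x^2 + 8200.
Outer (x from 0 to 5): 66000.

Therefore ∯_{∂V} F · n dS = 66000.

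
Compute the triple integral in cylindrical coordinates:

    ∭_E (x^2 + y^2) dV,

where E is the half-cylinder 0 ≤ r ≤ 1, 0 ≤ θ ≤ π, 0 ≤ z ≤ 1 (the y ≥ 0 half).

In cylindrical coordinates, x = r cos(θ), y = r sin(θ), z = z, and dV = r dr dθ dz.

The integrand becomes r^2, so

    ∭_E (x^2 + y^2) dV = ∫_{0}^{π} ∫_{0}^{1} ∫_{0}^{1} (r^2) · r dz dr dθ.

Inner (z): r^3.
Middle (r from 0 to 1): 1/4.
Outer (θ): π/4.

Therefore the triple integral equals π/4.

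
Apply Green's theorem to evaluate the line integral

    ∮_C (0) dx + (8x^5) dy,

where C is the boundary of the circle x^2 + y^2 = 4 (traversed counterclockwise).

Green's theorem converts the closed line integral into a double integral over the enclosed region D:

    ∮_C P dx + Q dy = ∬_D (∂Q/∂x - ∂P/∂y) dA.

Here P = 0, Q = 8x^5, so

    ∂Q/∂x = 40x^4,    ∂P/∂y = 0,
    ∂Q/∂x - ∂P/∂y = 40x^4.

D is the region x^2 + y^2 ≤ 4. Evaluating the double integral:

In polar coordinates (x = r cos θ, y = r sin θ, dA = r dr dθ) the integrand becomes 40r^4cos(θ)^4, so

    ∬_D (40x^4) dA = ∫_0^{2π} ∫_0^{2} (40r^4cos(θ)^4) · r dr dθ.

Inner (r from 0 to 2): 1280cos(θ)^4/3.
Outer (θ from 0 to 2π): 320π.

Therefore ∮_C P dx + Q dy = 320π.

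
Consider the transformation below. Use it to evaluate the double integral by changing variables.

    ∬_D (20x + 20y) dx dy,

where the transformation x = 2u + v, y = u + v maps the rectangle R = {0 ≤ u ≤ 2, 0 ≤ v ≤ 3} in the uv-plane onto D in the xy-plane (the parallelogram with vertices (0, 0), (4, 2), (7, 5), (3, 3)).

Compute the Jacobian determinant of (x, y) with respect to (u, v):

    ∂(x,y)/∂(u,v) = | 2  1 | = (2)(1) - (1)(1) = 1.
                   | 1  1 |

Its absolute value is |J| = 1 (the area scaling factor).

Substituting x = 2u + v, y = u + v into the integrand,

    20x + 20y → 60u + 40v,

so the integral becomes

    ∬_R (60u + 40v) · |J| du dv = ∫_0^2 ∫_0^3 (60u + 40v) dv du.

Inner (v): 180u + 180.
Outer (u): 720.

Therefore ∬_D (20x + 20y) dx dy = 720.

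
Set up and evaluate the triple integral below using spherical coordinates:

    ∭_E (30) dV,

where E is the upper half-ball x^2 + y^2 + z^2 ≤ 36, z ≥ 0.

In spherical coordinates, x = ρ sin(φ) cos(θ), y = ρ sin(φ) sin(θ), z = ρ cos(φ), and dV = ρ^2 sin(φ) dρ dφ dθ.

The integrand becomes 30, so

    ∭_E (30) dV = ∫_{0}^{2π} ∫_{0}^{π/2} ∫_{0}^{6} (30) · ρ^2 sin(φ) dρ dφ dθ.

Inner (ρ): 2160sin(φ).
Middle (φ): 2160.
Outer (θ): 4320π.

Therefore the triple integral equals 4320π.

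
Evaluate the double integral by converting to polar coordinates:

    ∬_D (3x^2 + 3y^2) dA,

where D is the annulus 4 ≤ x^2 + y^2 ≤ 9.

The region D is 2 ≤ r ≤ 3, 0 ≤ θ ≤ 2π in polar coordinates, where x = r cos(θ), y = r sin(θ), and dA = r dr dθ.

Under the substitution, the integrand becomes 3r^2, so

    ∬_D (3x^2 + 3y^2) dA = ∫_{0}^{2π} ∫_{2}^{3} (3r^2) · r dr dθ.

Inner integral (in r): ∫_{2}^{3} (3r^2) · r dr = 195/4.

Outer integral (in θ): ∫_{0}^{2π} (195/4) dθ = 195π/2.

Therefore ∬_D (3x^2 + 3y^2) dA = 195π/2.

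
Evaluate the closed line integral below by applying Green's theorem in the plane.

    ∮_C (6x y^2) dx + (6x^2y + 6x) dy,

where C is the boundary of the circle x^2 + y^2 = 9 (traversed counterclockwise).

Green's theorem converts the closed line integral into a double integral over the enclosed region D:

    ∮_C P dx + Q dy = ∬_D (∂Q/∂x - ∂P/∂y) dA.

Here P = 6x y^2, Q = 6x^2y + 6x, so

    ∂Q/∂x = 12x y + 6,    ∂P/∂y = 12x y,
    ∂Q/∂x - ∂P/∂y = 6.

D is the region x^2 + y^2 ≤ 9. Evaluating the double integral:

In polar coordinates (x = r cos θ, y = r sin θ, dA = r dr dθ) the integrand becomes 6, so

    ∬_D (6) dA = ∫_0^{2π} ∫_0^{3} (6) · r dr dθ.

Inner (r from 0 to 3): 27.
Outer (θ from 0 to 2π): 54π.

Therefore ∮_C P dx + Q dy = 54π.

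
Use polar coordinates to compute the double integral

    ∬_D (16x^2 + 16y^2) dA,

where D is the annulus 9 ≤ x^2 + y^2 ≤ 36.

The region D is 3 ≤ r ≤ 6, 0 ≤ θ ≤ 2π in polar coordinates, where x = r cos(θ), y = r sin(θ), and dA = r dr dθ.

Under the substitution, the integrand becomes 16r^2, so

    ∬_D (16x^2 + 16y^2) dA = ∫_{0}^{2π} ∫_{3}^{6} (16r^2) · r dr dθ.

Inner integral (in r): ∫_{3}^{6} (16r^2) · r dr = 4860.

Outer integral (in θ): ∫_{0}^{2π} (4860) dθ = 9720π.

Therefore ∬_D (16x^2 + 16y^2) dA = 9720π.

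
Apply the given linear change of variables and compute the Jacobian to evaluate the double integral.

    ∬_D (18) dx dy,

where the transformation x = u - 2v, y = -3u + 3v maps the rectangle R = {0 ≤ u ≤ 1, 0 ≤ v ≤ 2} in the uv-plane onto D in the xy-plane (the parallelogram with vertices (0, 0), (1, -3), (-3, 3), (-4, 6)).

Compute the Jacobian determinant of (x, y) with respect to (u, v):

    ∂(x,y)/∂(u,v) = | 1  -2 | = (1)(3) - (-2)(-3) = -3.
                   | -3  3 |

Its absolute value is |J| = 3 (the area scaling factor).

Substituting x = u - 2v, y = -3u + 3v into the integrand,

    18 → 18,

so the integral becomes

    ∬_R (18) · |J| du dv = ∫_0^1 ∫_0^2 (54) dv du.

Inner (v): 108.
Outer (u): 108.

Therefore ∬_D (18) dx dy = 108.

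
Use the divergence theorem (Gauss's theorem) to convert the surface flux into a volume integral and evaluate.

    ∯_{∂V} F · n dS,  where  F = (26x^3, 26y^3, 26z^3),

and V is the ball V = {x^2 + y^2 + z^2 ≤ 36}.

By the divergence theorem,

    ∯_{∂V} F · n dS = ∭_V (∇ · F) dV.

Compute the divergence:
    ∇ · F = ∂F_x/∂x + ∂F_y/∂y + ∂F_z/∂z = 78x^2 + 78y^2 + 78z^2.

In spherical coordinates, x = ρ sin(φ) cos(θ), y = ρ sin(φ) sin(θ), z = ρ cos(φ), dV = ρ^2 sin(φ) dρ dφ dθ, with 0 ≤ ρ ≤ 6, 0 ≤ φ ≤ π, 0 ≤ θ ≤ 2π.

The integrand, after substitution and multiplying by the volume element, becomes (78ρ^2) · ρ^2 sin(φ), so

    ∭_V (∇·F) dV = ∫_0^{2π} ∫_0^{π} ∫_0^{6} (78ρ^2) · ρ^2 sin(φ) dρ dφ dθ.

Inner (ρ from 0 to 6): 606528sin(φ)/5.
Middle (φ from 0 to π): 1213056/5.
Outer (θ from 0 to 2π): 2426112π/5.

Therefore ∯_{∂V} F · n dS = 2426112π/5.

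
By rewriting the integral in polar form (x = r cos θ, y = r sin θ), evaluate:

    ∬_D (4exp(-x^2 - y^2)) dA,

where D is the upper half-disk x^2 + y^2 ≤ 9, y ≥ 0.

The region D is 0 ≤ r ≤ 3, 0 ≤ θ ≤ π in polar coordinates, where x = r cos(θ), y = r sin(θ), and dA = r dr dθ.

Under the substitution, the integrand becomes 4exp(-r^2), so

    ∬_D (4exp(-x^2 - y^2)) dA = ∫_{0}^{π} ∫_{0}^{3} (4exp(-r^2)) · r dr dθ.

Inner integral (in r): ∫_{0}^{3} (4exp(-r^2)) · r dr = 2 - 2exp(-9).

Outer integral (in θ): ∫_{0}^{π} (2 - 2exp(-9)) dθ = -2π exp(-9) + 2π.

Therefore ∬_D (4exp(-x^2 - y^2)) dA = -2π exp(-9) + 2π.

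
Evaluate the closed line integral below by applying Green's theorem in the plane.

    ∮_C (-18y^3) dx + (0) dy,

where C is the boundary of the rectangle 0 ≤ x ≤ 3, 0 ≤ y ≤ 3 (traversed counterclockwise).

Green's theorem converts the closed line integral into a double integral over the enclosed region D:

    ∮_C P dx + Q dy = ∬_D (∂Q/∂x - ∂P/∂y) dA.

Here P = -18y^3, Q = 0, so

    ∂Q/∂x = 0,    ∂P/∂y = -54y^2,
    ∂Q/∂x - ∂P/∂y = 54y^2.

D is the region 0 ≤ x ≤ 3, 0 ≤ y ≤ 3. Evaluating the double integral:

    ∬_D (54y^2) dA = ∫_0^{3} ∫_0^{3} (54y^2) dy dx.

Inner (y from 0 to 3): 486.
Outer (x from 0 to 3): 1458.

Therefore ∮_C P dx + Q dy = 1458.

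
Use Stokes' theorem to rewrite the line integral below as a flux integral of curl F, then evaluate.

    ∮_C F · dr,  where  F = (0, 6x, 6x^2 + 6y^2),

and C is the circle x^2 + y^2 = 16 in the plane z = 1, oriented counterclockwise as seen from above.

Let S be the flat disk x^2 + y^2 ≤ 16 in the plane z = 1, with upward unit normal n̂ = ẑ. By Stokes' theorem,

    ∮_C F · dr = ∬_S (∇ × F) · n̂ dS = ∬_D (curl F)_z dA,

where D is the disk x^2 + y^2 ≤ 16.

Compute the curl of F = (0, 6x, 6x^2 + 6y^2):
    (∇ × F)_x = ∂F_z/∂y - ∂F_y/∂z = 12y,
    (∇ × F)_y = ∂F_x/∂z - ∂F_z/∂x = -12x,
    (∇ × F)_z = ∂F_y/∂x - ∂F_x/∂y = 6.

On z = 1, (curl F)_z = 6.

Convert to polar (x = r cos θ, y = r sin θ, dA = r dr dθ); the integrand becomes 6, so

    ∬_D (curl F)_z dA = ∫_0^{2π} ∫_0^{4} (6) · r dr dθ.

Inner (r from 0 to 4): 48.
Outer (θ from 0 to 2π): 96π.

Therefore ∮_C F · dr = 96π.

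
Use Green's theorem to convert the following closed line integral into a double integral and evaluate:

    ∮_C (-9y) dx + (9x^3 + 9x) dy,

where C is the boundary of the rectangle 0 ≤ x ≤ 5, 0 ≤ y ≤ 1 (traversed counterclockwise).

Green's theorem converts the closed line integral into a double integral over the enclosed region D:

    ∮_C P dx + Q dy = ∬_D (∂Q/∂x - ∂P/∂y) dA.

Here P = -9y, Q = 9x^3 + 9x, so

    ∂Q/∂x = 27x^2 + 9,    ∂P/∂y = -9,
    ∂Q/∂x - ∂P/∂y = 27x^2 + 18.

D is the region 0 ≤ x ≤ 5, 0 ≤ y ≤ 1. Evaluating the double integral:

    ∬_D (27x^2 + 18) dA = ∫_0^{5} ∫_0^{1} (27x^2 + 18) dy dx.

Inner (y from 0 to 1): 27x^2 + 18.
Outer (x from 0 to 5): 1215.

Therefore ∮_C P dx + Q dy = 1215.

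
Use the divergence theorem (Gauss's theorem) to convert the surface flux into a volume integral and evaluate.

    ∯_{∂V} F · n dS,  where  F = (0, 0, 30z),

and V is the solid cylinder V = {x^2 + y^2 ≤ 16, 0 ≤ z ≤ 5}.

By the divergence theorem,

    ∯_{∂V} F · n dS = ∭_V (∇ · F) dV.

Compute the divergence:
    ∇ · F = ∂F_x/∂x + ∂F_y/∂y + ∂F_z/∂z = 0 + 0 + 30 = 30.

In cylindrical coordinates, x = r cos(θ), y = r sin(θ), z = z, dV = r dr dθ dz, with 0 ≤ r ≤ 4, 0 ≤ θ ≤ 2π, 0 ≤ z ≤ 5.

The integrand, after substitution and multiplying by the volume element, becomes (30) · r, so

    ∭_V (∇·F) dV = ∫_0^{2π} ∫_0^{4} ∫_0^{5} (30) · r dz dr dθ.

Inner (z from 0 to 5): 150r.
Middle (r from 0 to 4): 1200.
Outer (θ from 0 to 2π): 2400π.

Therefore ∯_{∂V} F · n dS = 2400π.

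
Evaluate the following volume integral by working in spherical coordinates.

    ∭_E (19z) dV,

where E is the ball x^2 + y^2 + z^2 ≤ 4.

In spherical coordinates, x = ρ sin(φ) cos(θ), y = ρ sin(φ) sin(θ), z = ρ cos(φ), and dV = ρ^2 sin(φ) dρ dφ dθ.

The integrand becomes 19ρ cos(φ), so

    ∭_E (19z) dV = ∫_{0}^{2π} ∫_{0}^{π} ∫_{0}^{2} (19ρ cos(φ)) · ρ^2 sin(φ) dρ dφ dθ.

Inner (ρ): 38sin(2φ).
Middle (φ): 0.
Outer (θ): 0.

Therefore the triple integral equals 0.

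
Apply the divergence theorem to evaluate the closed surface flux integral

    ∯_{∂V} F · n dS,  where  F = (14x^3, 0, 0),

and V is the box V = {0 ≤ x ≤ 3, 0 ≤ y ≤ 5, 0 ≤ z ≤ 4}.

By the divergence theorem,

    ∯_{∂V} F · n dS = ∭_V (∇ · F) dV.

Compute the divergence:
    ∇ · F = ∂F_x/∂x + ∂F_y/∂y + ∂F_z/∂z = 42x^2 + 0 + 0 = 42x^2.

V is a rectangular box, so dV = dx dy dz with 0 ≤ x ≤ 3, 0 ≤ y ≤ 5, 0 ≤ z ≤ 4.

Integrate (42x^2) over V as an iterated integral:

    ∭_V (∇·F) dV = ∫_0^{3} ∫_0^{5} ∫_0^{4} (42x^2) dz dy dx.

Inner (z from 0 to 4): 168x^2.
Middle (y from 0 to 5): 840x^2.
Outer (x from 0 to 3): 7560.

Therefore ∯_{∂V} F · n dS = 7560.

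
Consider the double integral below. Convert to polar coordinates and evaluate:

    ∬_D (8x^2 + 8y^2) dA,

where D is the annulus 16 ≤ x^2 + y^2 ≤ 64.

The region D is 4 ≤ r ≤ 8, 0 ≤ θ ≤ 2π in polar coordinates, where x = r cos(θ), y = r sin(θ), and dA = r dr dθ.

Under the substitution, the integrand becomes 8r^2, so

    ∬_D (8x^2 + 8y^2) dA = ∫_{0}^{2π} ∫_{4}^{8} (8r^2) · r dr dθ.

Inner integral (in r): ∫_{4}^{8} (8r^2) · r dr = 7680.

Outer integral (in θ): ∫_{0}^{2π} (7680) dθ = 15360π.

Therefore ∬_D (8x^2 + 8y^2) dA = 15360π.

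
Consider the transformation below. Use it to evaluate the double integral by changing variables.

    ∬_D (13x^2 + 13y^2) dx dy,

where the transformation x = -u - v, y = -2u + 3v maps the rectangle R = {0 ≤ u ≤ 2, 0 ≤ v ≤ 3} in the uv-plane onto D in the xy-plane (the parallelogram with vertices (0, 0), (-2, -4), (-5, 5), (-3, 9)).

Compute the Jacobian determinant of (x, y) with respect to (u, v):

    ∂(x,y)/∂(u,v) = | -1  -1 | = (-1)(3) - (-1)(-2) = -5.
                   | -2  3 |

Its absolute value is |J| = 5 (the area scaling factor).

Substituting x = -u - v, y = -2u + 3v into the integrand,

    13x^2 + 13y^2 → 65u^2 - 130u v + 130v^2,

so the integral becomes

    ∬_R (65u^2 - 130u v + 130v^2) · |J| du dv = ∫_0^2 ∫_0^3 (325u^2 - 650u v + 650v^2) dv du.

Inner (v): 975u^2 - 2925u + 5850.
Outer (u): 8450.

Therefore ∬_D (13x^2 + 13y^2) dx dy = 8450.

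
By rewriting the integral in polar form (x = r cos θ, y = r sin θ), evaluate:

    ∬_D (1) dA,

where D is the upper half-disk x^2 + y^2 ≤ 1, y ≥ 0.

The region D is 0 ≤ r ≤ 1, 0 ≤ θ ≤ π in polar coordinates, where x = r cos(θ), y = r sin(θ), and dA = r dr dθ.

Under the substitution, the integrand becomes 1, so

    ∬_D (1) dA = ∫_{0}^{π} ∫_{0}^{1} (1) · r dr dθ.

Inner integral (in r): ∫_{0}^{1} (1) · r dr = 1/2.

Outer integral (in θ): ∫_{0}^{π} (1/2) dθ = π/2.

Therefore ∬_D (1) dA = π/2.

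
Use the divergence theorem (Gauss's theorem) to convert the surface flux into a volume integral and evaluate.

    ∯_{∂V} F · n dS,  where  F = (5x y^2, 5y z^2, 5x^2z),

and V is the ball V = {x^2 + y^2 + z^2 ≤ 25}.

By the divergence theorem,

    ∯_{∂V} F · n dS = ∭_V (∇ · F) dV.

Compute the divergence:
    ∇ · F = ∂F_x/∂x + ∂F_y/∂y + ∂F_z/∂z = 5y^2 + 5z^2 + 5x^2 = 5x^2 + 5y^2 + 5z^2.

In spherical coordinates, x = ρ sin(φ) cos(θ), y = ρ sin(φ) sin(θ), z = ρ cos(φ), dV = ρ^2 sin(φ) dρ dφ dθ, with 0 ≤ ρ ≤ 5, 0 ≤ φ ≤ π, 0 ≤ θ ≤ 2π.

The integrand, after substitution and multiplying by the volume element, becomes (5ρ^2) · ρ^2 sin(φ), so

    ∭_V (∇·F) dV = ∫_0^{2π} ∫_0^{π} ∫_0^{5} (5ρ^2) · ρ^2 sin(φ) dρ dφ dθ.

Inner (ρ from 0 to 5): 3125sin(φ).
Middle (φ from 0 to π): 6250.
Outer (θ from 0 to 2π): 12500π.

Therefore ∯_{∂V} F · n dS = 12500π.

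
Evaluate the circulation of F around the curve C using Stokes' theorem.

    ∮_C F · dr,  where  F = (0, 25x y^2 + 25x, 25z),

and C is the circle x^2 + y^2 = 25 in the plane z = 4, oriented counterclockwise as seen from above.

Let S be the flat disk x^2 + y^2 ≤ 25 in the plane z = 4, with upward unit normal n̂ = ẑ. By Stokes' theorem,

    ∮_C F · dr = ∬_S (∇ × F) · n̂ dS = ∬_D (curl F)_z dA,

where D is the disk x^2 + y^2 ≤ 25.

Compute the curl of F = (0, 25x y^2 + 25x, 25z):
    (∇ × F)_x = ∂F_z/∂y - ∂F_y/∂z = 0,
    (∇ × F)_y = ∂F_x/∂z - ∂F_z/∂x = 0,
    (∇ × F)_z = ∂F_y/∂x - ∂F_x/∂y = 25y^2 + 25.

On z = 4, (curl F)_z = 25y^2 + 25.

Convert to polar (x = r cos θ, y = r sin θ, dA = r dr dθ); the integrand becomes 25r^2sin(θ)^2 + 25, so

    ∬_D (curl F)_z dA = ∫_0^{2π} ∫_0^{5} (25r^2sin(θ)^2 + 25) · r dr dθ.

Inner (r from 0 to 5): 15625sin(θ)^2/4 + 625/2.
Outer (θ from 0 to 2π): 18125π/4.

Therefore ∮_C F · dr = 18125π/4.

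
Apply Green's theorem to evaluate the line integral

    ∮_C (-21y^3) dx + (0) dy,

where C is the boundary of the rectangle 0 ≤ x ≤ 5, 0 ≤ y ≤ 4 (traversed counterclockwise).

Green's theorem converts the closed line integral into a double integral over the enclosed region D:

    ∮_C P dx + Q dy = ∬_D (∂Q/∂x - ∂P/∂y) dA.

Here P = -21y^3, Q = 0, so

    ∂Q/∂x = 0,    ∂P/∂y = -63y^2,
    ∂Q/∂x - ∂P/∂y = 63y^2.

D is the region 0 ≤ x ≤ 5, 0 ≤ y ≤ 4. Evaluating the double integral:

    ∬_D (63y^2) dA = ∫_0^{5} ∫_0^{4} (63y^2) dy dx.

Inner (y from 0 to 4): 1344.
Outer (x from 0 to 5): 6720.

Therefore ∮_C P dx + Q dy = 6720.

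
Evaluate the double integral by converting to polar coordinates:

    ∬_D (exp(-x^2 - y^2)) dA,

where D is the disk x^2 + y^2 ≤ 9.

The region D is 0 ≤ r ≤ 3, 0 ≤ θ ≤ 2π in polar coordinates, where x = r cos(θ), y = r sin(θ), and dA = r dr dθ.

Under the substitution, the integrand becomes exp(-r^2), so

    ∬_D (exp(-x^2 - y^2)) dA = ∫_{0}^{2π} ∫_{0}^{3} (exp(-r^2)) · r dr dθ.

Inner integral (in r): ∫_{0}^{3} (exp(-r^2)) · r dr = -(1 - exp(9))exp(-9)/2.

Outer integral (in θ): ∫_{0}^{2π} (-(1 - exp(9))exp(-9)/2) dθ = -π exp(-9) + π.

Therefore ∬_D (exp(-x^2 - y^2)) dA = -π exp(-9) + π.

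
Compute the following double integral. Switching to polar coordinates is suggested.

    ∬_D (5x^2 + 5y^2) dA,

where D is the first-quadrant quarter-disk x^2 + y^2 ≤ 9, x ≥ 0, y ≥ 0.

The region D is 0 ≤ r ≤ 3, 0 ≤ θ ≤ π/2 in polar coordinates, where x = r cos(θ), y = r sin(θ), and dA = r dr dθ.

Under the substitution, the integrand becomes 5r^2, so

    ∬_D (5x^2 + 5y^2) dA = ∫_{0}^{π/2} ∫_{0}^{3} (5r^2) · r dr dθ.

Inner integral (in r): ∫_{0}^{3} (5r^2) · r dr = 405/4.

Outer integral (in θ): ∫_{0}^{π/2} (405/4) dθ = 405π/8.

Therefore ∬_D (5x^2 + 5y^2) dA = 405π/8.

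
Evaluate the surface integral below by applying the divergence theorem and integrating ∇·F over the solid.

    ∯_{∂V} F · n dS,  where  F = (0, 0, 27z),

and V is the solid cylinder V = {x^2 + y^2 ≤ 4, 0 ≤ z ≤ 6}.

By the divergence theorem,

    ∯_{∂V} F · n dS = ∭_V (∇ · F) dV.

Compute the divergence:
    ∇ · F = ∂F_x/∂x + ∂F_y/∂y + ∂F_z/∂z = 0 + 0 + 27 = 27.

In cylindrical coordinates, x = r cos(θ), y = r sin(θ), z = z, dV = r dr dθ dz, with 0 ≤ r ≤ 2, 0 ≤ θ ≤ 2π, 0 ≤ z ≤ 6.

The integrand, after substitution and multiplying by the volume element, becomes (27) · r, so

    ∭_V (∇·F) dV = ∫_0^{2π} ∫_0^{2} ∫_0^{6} (27) · r dz dr dθ.

Inner (z from 0 to 6): 162r.
Middle (r from 0 to 2): 324.
Outer (θ from 0 to 2π): 648π.

Therefore ∯_{∂V} F · n dS = 648π.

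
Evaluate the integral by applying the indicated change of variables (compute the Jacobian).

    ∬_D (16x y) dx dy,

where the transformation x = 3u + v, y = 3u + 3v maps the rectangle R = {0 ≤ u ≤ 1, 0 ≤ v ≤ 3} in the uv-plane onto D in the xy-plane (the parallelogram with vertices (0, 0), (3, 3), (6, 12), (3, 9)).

Compute the Jacobian determinant of (x, y) with respect to (u, v):

    ∂(x,y)/∂(u,v) = | 3  1 | = (3)(3) - (1)(3) = 6.
                   | 3  3 |

Its absolute value is |J| = 6 (the area scaling factor).

Substituting x = 3u + v, y = 3u + 3v into the integrand,

    16x y → 144u^2 + 192u v + 48v^2,

so the integral becomes

    ∬_R (144u^2 + 192u v + 48v^2) · |J| du dv = ∫_0^1 ∫_0^3 (864u^2 + 1152u v + 288v^2) dv du.

Inner (v): 2592u^2 + 5184u + 2592.
Outer (u): 6048.

Therefore ∬_D (16x y) dx dy = 6048.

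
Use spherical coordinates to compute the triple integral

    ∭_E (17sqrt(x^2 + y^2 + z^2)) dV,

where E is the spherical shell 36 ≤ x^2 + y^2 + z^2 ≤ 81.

In spherical coordinates, x = ρ sin(φ) cos(θ), y = ρ sin(φ) sin(θ), z = ρ cos(φ), and dV = ρ^2 sin(φ) dρ dφ dθ.

The integrand becomes 17ρ, so

    ∭_E (17sqrt(x^2 + y^2 + z^2)) dV = ∫_{0}^{2π} ∫_{0}^{π} ∫_{6}^{9} (17ρ) · ρ^2 sin(φ) dρ dφ dθ.

Inner (ρ): 89505sin(φ)/4.
Middle (φ): 89505/2.
Outer (θ): 89505π.

Therefore the triple integral equals 89505π.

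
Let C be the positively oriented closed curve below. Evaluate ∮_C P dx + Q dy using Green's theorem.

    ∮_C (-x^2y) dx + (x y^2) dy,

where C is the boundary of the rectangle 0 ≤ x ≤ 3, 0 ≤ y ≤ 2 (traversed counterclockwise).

Green's theorem converts the closed line integral into a double integral over the enclosed region D:

    ∮_C P dx + Q dy = ∬_D (∂Q/∂x - ∂P/∂y) dA.

Here P = -x^2y, Q = x y^2, so

    ∂Q/∂x = y^2,    ∂P/∂y = -x^2,
    ∂Q/∂x - ∂P/∂y = x^2 + y^2.

D is the region 0 ≤ x ≤ 3, 0 ≤ y ≤ 2. Evaluating the double integral:

    ∬_D (x^2 + y^2) dA = ∫_0^{3} ∫_0^{2} (x^2 + y^2) dy dx.

Inner (y from 0 to 2): 2x^2 + 8/3.
Outer (x from 0 to 3): 26.

Therefore ∮_C P dx + Q dy = 26.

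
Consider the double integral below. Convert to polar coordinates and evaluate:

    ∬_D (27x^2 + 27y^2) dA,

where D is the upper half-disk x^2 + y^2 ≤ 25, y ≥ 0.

The region D is 0 ≤ r ≤ 5, 0 ≤ θ ≤ π in polar coordinates, where x = r cos(θ), y = r sin(θ), and dA = r dr dθ.

Under the substitution, the integrand becomes 27r^2, so

    ∬_D (27x^2 + 27y^2) dA = ∫_{0}^{π} ∫_{0}^{5} (27r^2) · r dr dθ.

Inner integral (in r): ∫_{0}^{5} (27r^2) · r dr = 16875/4.

Outer integral (in θ): ∫_{0}^{π} (16875/4) dθ = 16875π/4.

Therefore ∬_D (27x^2 + 27y^2) dA = 16875π/4.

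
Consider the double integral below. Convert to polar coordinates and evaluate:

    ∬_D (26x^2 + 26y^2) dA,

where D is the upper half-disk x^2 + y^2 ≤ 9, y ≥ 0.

The region D is 0 ≤ r ≤ 3, 0 ≤ θ ≤ π in polar coordinates, where x = r cos(θ), y = r sin(θ), and dA = r dr dθ.

Under the substitution, the integrand becomes 26r^2, so

    ∬_D (26x^2 + 26y^2) dA = ∫_{0}^{π} ∫_{0}^{3} (26r^2) · r dr dθ.

Inner integral (in r): ∫_{0}^{3} (26r^2) · r dr = 1053/2.

Outer integral (in θ): ∫_{0}^{π} (1053/2) dθ = 1053π/2.

Therefore ∬_D (26x^2 + 26y^2) dA = 1053π/2.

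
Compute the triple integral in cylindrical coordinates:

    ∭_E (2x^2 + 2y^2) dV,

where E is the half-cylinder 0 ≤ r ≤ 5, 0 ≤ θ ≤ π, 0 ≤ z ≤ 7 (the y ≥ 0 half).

In cylindrical coordinates, x = r cos(θ), y = r sin(θ), z = z, and dV = r dr dθ dz.

The integrand becomes 2r^2, so

    ∭_E (2x^2 + 2y^2) dV = ∫_{0}^{π} ∫_{0}^{5} ∫_{0}^{7} (2r^2) · r dz dr dθ.

Inner (z): 14r^3.
Middle (r from 0 to 5): 4375/2.
Outer (θ): 4375π/2.

Therefore the triple integral equals 4375π/2.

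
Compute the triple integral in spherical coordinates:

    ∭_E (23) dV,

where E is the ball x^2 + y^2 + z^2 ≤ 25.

In spherical coordinates, x = ρ sin(φ) cos(θ), y = ρ sin(φ) sin(θ), z = ρ cos(φ), and dV = ρ^2 sin(φ) dρ dφ dθ.

The integrand becomes 23, so

    ∭_E (23) dV = ∫_{0}^{2π} ∫_{0}^{π} ∫_{0}^{5} (23) · ρ^2 sin(φ) dρ dφ dθ.

Inner (ρ): 2875sin(φ)/3.
Middle (φ): 5750/3.
Outer (θ): 11500π/3.

Therefore the triple integral equals 11500π/3.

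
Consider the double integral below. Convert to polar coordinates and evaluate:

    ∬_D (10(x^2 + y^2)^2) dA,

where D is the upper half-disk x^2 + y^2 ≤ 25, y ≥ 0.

The region D is 0 ≤ r ≤ 5, 0 ≤ θ ≤ π in polar coordinates, where x = r cos(θ), y = r sin(θ), and dA = r dr dθ.

Under the substitution, the integrand becomes 10r^4, so

    ∬_D (10(x^2 + y^2)^2) dA = ∫_{0}^{π} ∫_{0}^{5} (10r^4) · r dr dθ.

Inner integral (in r): ∫_{0}^{5} (10r^4) · r dr = 78125/3.

Outer integral (in θ): ∫_{0}^{π} (78125/3) dθ = 78125π/3.

Therefore ∬_D (10(x^2 + y^2)^2) dA = 78125π/3.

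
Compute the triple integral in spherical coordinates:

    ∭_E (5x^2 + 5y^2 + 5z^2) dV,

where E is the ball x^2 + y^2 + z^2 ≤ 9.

In spherical coordinates, x = ρ sin(φ) cos(θ), y = ρ sin(φ) sin(θ), z = ρ cos(φ), and dV = ρ^2 sin(φ) dρ dφ dθ.

The integrand becomes 5ρ^2, so

    ∭_E (5x^2 + 5y^2 + 5z^2) dV = ∫_{0}^{2π} ∫_{0}^{π} ∫_{0}^{3} (5ρ^2) · ρ^2 sin(φ) dρ dφ dθ.

Inner (ρ): 243sin(φ).
Middle (φ): 486.
Outer (θ): 972π.

Therefore the triple integral equals 972π.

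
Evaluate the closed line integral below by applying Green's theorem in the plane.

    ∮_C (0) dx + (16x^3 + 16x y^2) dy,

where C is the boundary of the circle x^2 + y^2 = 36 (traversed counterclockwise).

Green's theorem converts the closed line integral into a double integral over the enclosed region D:

    ∮_C P dx + Q dy = ∬_D (∂Q/∂x - ∂P/∂y) dA.

Here P = 0, Q = 16x^3 + 16x y^2, so

    ∂Q/∂x = 48x^2 + 16y^2,    ∂P/∂y = 0,
    ∂Q/∂x - ∂P/∂y = 48x^2 + 16y^2.

D is the region x^2 + y^2 ≤ 36. Evaluating the double integral:

In polar coordinates (x = r cos θ, y = r sin θ, dA = r dr dθ) the integrand becomes 16r^2(cos(2θ) + 2), so

    ∬_D (48x^2 + 16y^2) dA = ∫_0^{2π} ∫_0^{6} (16r^2(cos(2θ) + 2)) · r dr dθ.

Inner (r from 0 to 6): 5184cos(2θ) + 10368.
Outer (θ from 0 to 2π): 20736π.

Therefore ∮_C P dx + Q dy = 20736π.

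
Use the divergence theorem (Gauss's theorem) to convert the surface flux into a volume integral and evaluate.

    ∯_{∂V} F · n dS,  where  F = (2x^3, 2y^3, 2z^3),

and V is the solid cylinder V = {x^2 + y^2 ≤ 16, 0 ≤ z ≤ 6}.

By the divergence theorem,

    ∯_{∂V} F · n dS = ∭_V (∇ · F) dV.

Compute the divergence:
    ∇ · F = ∂F_x/∂x + ∂F_y/∂y + ∂F_z/∂z = 6x^2 + 6y^2 + 6z^2.

In cylindrical coordinates, x = r cos(θ), y = r sin(θ), z = z, dV = r dr dθ dz, with 0 ≤ r ≤ 4, 0 ≤ θ ≤ 2π, 0 ≤ z ≤ 6.

The integrand, after substitution and multiplying by the volume element, becomes (6r^2 + 6z^2) · r, so

    ∭_V (∇·F) dV = ∫_0^{2π} ∫_0^{4} ∫_0^{6} (6r^2 + 6z^2) · r dz dr dθ.

Inner (z from 0 to 6): 36r (r^2 + 12).
Middle (r from 0 to 4): 5760.
Outer (θ from 0 to 2π): 11520π.

Therefore ∯_{∂V} F · n dS = 11520π.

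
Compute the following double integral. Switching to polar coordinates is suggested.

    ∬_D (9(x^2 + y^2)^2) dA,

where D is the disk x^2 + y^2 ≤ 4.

The region D is 0 ≤ r ≤ 2, 0 ≤ θ ≤ 2π in polar coordinates, where x = r cos(θ), y = r sin(θ), and dA = r dr dθ.

Under the substitution, the integrand becomes 9r^4, so

    ∬_D (9(x^2 + y^2)^2) dA = ∫_{0}^{2π} ∫_{0}^{2} (9r^4) · r dr dθ.

Inner integral (in r): ∫_{0}^{2} (9r^4) · r dr = 96.

Outer integral (in θ): ∫_{0}^{2π} (96) dθ = 192π.

Therefore ∬_D (9(x^2 + y^2)^2) dA = 192π.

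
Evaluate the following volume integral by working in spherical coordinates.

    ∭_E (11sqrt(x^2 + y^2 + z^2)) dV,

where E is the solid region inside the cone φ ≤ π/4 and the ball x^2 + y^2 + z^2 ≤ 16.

In spherical coordinates, x = ρ sin(φ) cos(θ), y = ρ sin(φ) sin(θ), z = ρ cos(φ), and dV = ρ^2 sin(φ) dρ dφ dθ.

The integrand becomes 11ρ, so

    ∭_E (11sqrt(x^2 + y^2 + z^2)) dV = ∫_{0}^{2π} ∫_{0}^{π/4} ∫_{0}^{4} (11ρ) · ρ^2 sin(φ) dρ dφ dθ.

Inner (ρ): 704sin(φ).
Middle (φ): 704 - 352sqrt(2).
Outer (θ): 704π (2 - sqrt(2)).

Therefore the triple integral equals 704π (2 - sqrt(2)).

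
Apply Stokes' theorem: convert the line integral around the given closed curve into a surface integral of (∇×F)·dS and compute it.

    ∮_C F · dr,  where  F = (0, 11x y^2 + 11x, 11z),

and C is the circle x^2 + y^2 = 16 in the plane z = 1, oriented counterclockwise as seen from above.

Let S be the flat disk x^2 + y^2 ≤ 16 in the plane z = 1, with upward unit normal n̂ = ẑ. By Stokes' theorem,

    ∮_C F · dr = ∬_S (∇ × F) · n̂ dS = ∬_D (curl F)_z dA,

where D is the disk x^2 + y^2 ≤ 16.

Compute the curl of F = (0, 11x y^2 + 11x, 11z):
    (∇ × F)_x = ∂F_z/∂y - ∂F_y/∂z = 0,
    (∇ × F)_y = ∂F_x/∂z - ∂F_z/∂x = 0,
    (∇ × F)_z = ∂F_y/∂x - ∂F_x/∂y = 11y^2 + 11.

On z = 1, (curl F)_z = 11y^2 + 11.

Convert to polar (x = r cos θ, y = r sin θ, dA = r dr dθ); the integrand becomes 11r^2sin(θ)^2 + 11, so

    ∬_D (curl F)_z dA = ∫_0^{2π} ∫_0^{4} (11r^2sin(θ)^2 + 11) · r dr dθ.

Inner (r from 0 to 4): 704sin(θ)^2 + 88.
Outer (θ from 0 to 2π): 880π.

Therefore ∮_C F · dr = 880π.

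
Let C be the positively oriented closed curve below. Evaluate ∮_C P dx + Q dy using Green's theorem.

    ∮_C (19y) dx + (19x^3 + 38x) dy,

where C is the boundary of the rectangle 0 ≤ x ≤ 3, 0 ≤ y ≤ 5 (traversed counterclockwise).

Green's theorem converts the closed line integral into a double integral over the enclosed region D:

    ∮_C P dx + Q dy = ∬_D (∂Q/∂x - ∂P/∂y) dA.

Here P = 19y, Q = 19x^3 + 38x, so

    ∂Q/∂x = 57x^2 + 38,    ∂P/∂y = 19,
    ∂Q/∂x - ∂P/∂y = 57x^2 + 19.

D is the region 0 ≤ x ≤ 3, 0 ≤ y ≤ 5. Evaluating the double integral:

    ∬_D (57x^2 + 19) dA = ∫_0^{3} ∫_0^{5} (57x^2 + 19) dy dx.

Inner (y from 0 to 5): 285x^2 + 95.
Outer (x from 0 to 3): 2850.

Therefore ∮_C P dx + Q dy = 2850.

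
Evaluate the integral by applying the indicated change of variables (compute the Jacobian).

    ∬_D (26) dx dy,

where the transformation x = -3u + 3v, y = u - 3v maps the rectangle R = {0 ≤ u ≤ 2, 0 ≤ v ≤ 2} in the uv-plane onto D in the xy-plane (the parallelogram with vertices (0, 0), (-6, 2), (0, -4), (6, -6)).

Compute the Jacobian determinant of (x, y) with respect to (u, v):

    ∂(x,y)/∂(u,v) = | -3  3 | = (-3)(-3) - (3)(1) = 6.
                   | 1  -3 |

Its absolute value is |J| = 6 (the area scaling factor).

Substituting x = -3u + 3v, y = u - 3v into the integrand,

    26 → 26,

so the integral becomes

    ∬_R (26) · |J| du dv = ∫_0^2 ∫_0^2 (156) dv du.

Inner (v): 312.
Outer (u): 624.

Therefore ∬_D (26) dx dy = 624.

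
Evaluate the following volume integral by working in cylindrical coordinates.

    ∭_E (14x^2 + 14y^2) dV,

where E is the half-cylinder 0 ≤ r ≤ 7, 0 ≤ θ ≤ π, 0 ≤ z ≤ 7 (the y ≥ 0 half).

In cylindrical coordinates, x = r cos(θ), y = r sin(θ), z = z, and dV = r dr dθ dz.

The integrand becomes 14r^2, so

    ∭_E (14x^2 + 14y^2) dV = ∫_{0}^{π} ∫_{0}^{7} ∫_{0}^{7} (14r^2) · r dz dr dθ.

Inner (z): 98r^3.
Middle (r from 0 to 7): 117649/2.
Outer (θ): 117649π/2.

Therefore the triple integral equals 117649π/2.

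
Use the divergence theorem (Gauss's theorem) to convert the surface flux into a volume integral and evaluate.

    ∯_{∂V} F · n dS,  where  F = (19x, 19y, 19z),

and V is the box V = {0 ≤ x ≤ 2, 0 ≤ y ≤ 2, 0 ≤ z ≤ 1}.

By the divergence theorem,

    ∯_{∂V} F · n dS = ∭_V (∇ · F) dV.

Compute the divergence:
    ∇ · F = ∂F_x/∂x + ∂F_y/∂y + ∂F_z/∂z = 19 + 19 + 19 = 57.

V is a rectangular box, so dV = dx dy dz with 0 ≤ x ≤ 2, 0 ≤ y ≤ 2, 0 ≤ z ≤ 1.

Integrate (57) over V as an iterated integral:

    ∭_V (∇·F) dV = ∫_0^{2} ∫_0^{2} ∫_0^{1} (57) dz dy dx.

Inner (z from 0 to 1): 57.
Middle (y from 0 to 2): 114.
Outer (x from 0 to 2): 228.

Therefore ∯_{∂V} F · n dS = 228.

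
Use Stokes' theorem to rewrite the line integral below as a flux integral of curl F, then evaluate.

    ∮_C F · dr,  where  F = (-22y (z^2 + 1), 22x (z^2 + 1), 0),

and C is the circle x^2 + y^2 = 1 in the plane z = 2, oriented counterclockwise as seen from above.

Let S be the flat disk x^2 + y^2 ≤ 1 in the plane z = 2, with upward unit normal n̂ = ẑ. By Stokes' theorem,

    ∮_C F · dr = ∬_S (∇ × F) · n̂ dS = ∬_D (curl F)_z dA,

where D is the disk x^2 + y^2 ≤ 1.

Compute the curl of F = (-22y (z^2 + 1), 22x (z^2 + 1), 0):
    (∇ × F)_x = ∂F_z/∂y - ∂F_y/∂z = -44x z,
    (∇ × F)_y = ∂F_x/∂z - ∂F_z/∂x = -44y z,
    (∇ × F)_z = ∂F_y/∂x - ∂F_x/∂y = 44z^2 + 44.

On z = 2, (curl F)_z = 220.

Convert to polar (x = r cos θ, y = r sin θ, dA = r dr dθ); the integrand becomes 220, so

    ∬_D (curl F)_z dA = ∫_0^{2π} ∫_0^{1} (220) · r dr dθ.

Inner (r from 0 to 1): 110.
Outer (θ from 0 to 2π): 220π.

Therefore ∮_C F · dr = 220π.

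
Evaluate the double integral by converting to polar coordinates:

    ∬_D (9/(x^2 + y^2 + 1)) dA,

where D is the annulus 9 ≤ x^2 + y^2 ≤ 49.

The region D is 3 ≤ r ≤ 7, 0 ≤ θ ≤ 2π in polar coordinates, where x = r cos(θ), y = r sin(θ), and dA = r dr dθ.

Under the substitution, the integrand becomes 9/(r^2 + 1), so

    ∬_D (9/(x^2 + y^2 + 1)) dA = ∫_{0}^{2π} ∫_{3}^{7} (9/(r^2 + 1)) · r dr dθ.

Inner integral (in r): ∫_{3}^{7} (9/(r^2 + 1)) · r dr = 9log(5)/2.

Outer integral (in θ): ∫_{0}^{2π} (9log(5)/2) dθ = 9π log(5).

Therefore ∬_D (9/(x^2 + y^2 + 1)) dA = 9π log(5).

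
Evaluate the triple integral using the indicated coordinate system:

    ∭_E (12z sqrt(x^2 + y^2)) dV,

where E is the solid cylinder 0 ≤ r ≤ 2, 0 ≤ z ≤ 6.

In cylindrical coordinates, x = r cos(θ), y = r sin(θ), z = z, and dV = r dr dθ dz.

The integrand becomes 12r z, so

    ∭_E (12z sqrt(x^2 + y^2)) dV = ∫_{0}^{2π} ∫_{0}^{2} ∫_{0}^{6} (12r z) · r dz dr dθ.

Inner (z): 216r^2.
Middle (r from 0 to 2): 576.
Outer (θ): 1152π.

Therefore the triple integral equals 1152π.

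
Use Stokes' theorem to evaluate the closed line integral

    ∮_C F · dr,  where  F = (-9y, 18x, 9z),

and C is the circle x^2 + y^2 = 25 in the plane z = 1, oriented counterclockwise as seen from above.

Let S be the flat disk x^2 + y^2 ≤ 25 in the plane z = 1, with upward unit normal n̂ = ẑ. By Stokes' theorem,

    ∮_C F · dr = ∬_S (∇ × F) · n̂ dS = ∬_D (curl F)_z dA,

where D is the disk x^2 + y^2 ≤ 25.

Compute the curl of F = (-9y, 18x, 9z):
    (∇ × F)_x = ∂F_z/∂y - ∂F_y/∂z = 0,
    (∇ × F)_y = ∂F_x/∂z - ∂F_z/∂x = 0,
    (∇ × F)_z = ∂F_y/∂x - ∂F_x/∂y = 27.

On z = 1, (curl F)_z = 27.

Convert to polar (x = r cos θ, y = r sin θ, dA = r dr dθ); the integrand becomes 27, so

    ∬_D (curl F)_z dA = ∫_0^{2π} ∫_0^{5} (27) · r dr dθ.

Inner (r from 0 to 5): 675/2.
Outer (θ from 0 to 2π): 675π.

Therefore ∮_C F · dr = 675π.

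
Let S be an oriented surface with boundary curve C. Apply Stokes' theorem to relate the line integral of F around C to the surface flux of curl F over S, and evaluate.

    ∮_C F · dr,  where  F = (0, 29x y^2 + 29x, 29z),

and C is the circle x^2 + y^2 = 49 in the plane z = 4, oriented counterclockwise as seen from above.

Let S be the flat disk x^2 + y^2 ≤ 49 in the plane z = 4, with upward unit normal n̂ = ẑ. By Stokes' theorem,

    ∮_C F · dr = ∬_S (∇ × F) · n̂ dS = ∬_D (curl F)_z dA,

where D is the disk x^2 + y^2 ≤ 49.

Compute the curl of F = (0, 29x y^2 + 29x, 29z):
    (∇ × F)_x = ∂F_z/∂y - ∂F_y/∂z = 0,
    (∇ × F)_y = ∂F_x/∂z - ∂F_z/∂x = 0,
    (∇ × F)_z = ∂F_y/∂x - ∂F_x/∂y = 29y^2 + 29.

On z = 4, (curl F)_z = 29y^2 + 29.

Convert to polar (x = r cos θ, y = r sin θ, dA = r dr dθ); the integrand becomes 29r^2sin(θ)^2 + 29, so

    ∬_D (curl F)_z dA = ∫_0^{2π} ∫_0^{7} (29r^2sin(θ)^2 + 29) · r dr dθ.

Inner (r from 0 to 7): 69629sin(θ)^2/4 + 1421/2.
Outer (θ from 0 to 2π): 75313π/4.

Therefore ∮_C F · dr = 75313π/4.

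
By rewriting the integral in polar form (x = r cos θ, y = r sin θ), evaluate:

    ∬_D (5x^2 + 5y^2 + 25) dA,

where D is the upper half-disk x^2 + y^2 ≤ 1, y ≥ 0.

The region D is 0 ≤ r ≤ 1, 0 ≤ θ ≤ π in polar coordinates, where x = r cos(θ), y = r sin(θ), and dA = r dr dθ.

Under the substitution, the integrand becomes 5r^2 + 25, so

    ∬_D (5x^2 + 5y^2 + 25) dA = ∫_{0}^{π} ∫_{0}^{1} (5r^2 + 25) · r dr dθ.

Inner integral (in r): ∫_{0}^{1} (5r^2 + 25) · r dr = 55/4.

Outer integral (in θ): ∫_{0}^{π} (55/4) dθ = 55π/4.

Therefore ∬_D (5x^2 + 5y^2 + 25) dA = 55π/4.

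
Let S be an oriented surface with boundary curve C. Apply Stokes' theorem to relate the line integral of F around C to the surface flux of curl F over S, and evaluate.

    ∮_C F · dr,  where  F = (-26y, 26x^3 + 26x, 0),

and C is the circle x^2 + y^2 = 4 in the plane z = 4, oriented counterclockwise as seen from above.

Let S be the flat disk x^2 + y^2 ≤ 4 in the plane z = 4, with upward unit normal n̂ = ẑ. By Stokes' theorem,

    ∮_C F · dr = ∬_S (∇ × F) · n̂ dS = ∬_D (curl F)_z dA,

where D is the disk x^2 + y^2 ≤ 4.

Compute the curl of F = (-26y, 26x^3 + 26x, 0):
    (∇ × F)_x = ∂F_z/∂y - ∂F_y/∂z = 0,
    (∇ × F)_y = ∂F_x/∂z - ∂F_z/∂x = 0,
    (∇ × F)_z = ∂F_y/∂x - ∂F_x/∂y = 78x^2 + 52.

On z = 4, (curl F)_z = 78x^2 + 52.

Convert to polar (x = r cos θ, y = r sin θ, dA = r dr dθ); the integrand becomes 78r^2cos(θ)^2 + 52, so

    ∬_D (curl F)_z dA = ∫_0^{2π} ∫_0^{2} (78r^2cos(θ)^2 + 52) · r dr dθ.

Inner (r from 0 to 2): 312cos(θ)^2 + 104.
Outer (θ from 0 to 2π): 520π.

Therefore ∮_C F · dr = 520π.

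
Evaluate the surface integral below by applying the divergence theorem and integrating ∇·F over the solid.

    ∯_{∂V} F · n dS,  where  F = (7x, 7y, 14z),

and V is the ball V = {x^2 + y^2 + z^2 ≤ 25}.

By the divergence theorem,

    ∯_{∂V} F · n dS = ∭_V (∇ · F) dV.

Compute the divergence:
    ∇ · F = ∂F_x/∂x + ∂F_y/∂y + ∂F_z/∂z = 7 + 7 + 14 = 28.

In spherical coordinates, x = ρ sin(φ) cos(θ), y = ρ sin(φ) sin(θ), z = ρ cos(φ), dV = ρ^2 sin(φ) dρ dφ dθ, with 0 ≤ ρ ≤ 5, 0 ≤ φ ≤ π, 0 ≤ θ ≤ 2π.

The integrand, after substitution and multiplying by the volume element, becomes (28) · ρ^2 sin(φ), so

    ∭_V (∇·F) dV = ∫_0^{2π} ∫_0^{π} ∫_0^{5} (28) · ρ^2 sin(φ) dρ dφ dθ.

Inner (ρ from 0 to 5): 3500sin(φ)/3.
Middle (φ from 0 to π): 7000/3.
Outer (θ from 0 to 2π): 14000π/3.

Therefore ∯_{∂V} F · n dS = 14000π/3.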